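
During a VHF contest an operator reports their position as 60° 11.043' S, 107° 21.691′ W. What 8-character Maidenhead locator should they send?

DC69ht65

Shift to the Maidenhead origin (180°W, 90°S): lon 72.63848, lat 29.81595.
Field (20°×10°, letters A–R): 72.63848/20 → 3 → D, 29.81595/10 → 2 → C; chars DC.
Square (2°×1°, digits 0–9): 12.63848/2 → 6, 9.81595/1 → 9; chars 69.
Subsquare (5′×2.5′, letters a–x): 0.63848/0.0833333 → 7 → h, 0.81595/0.0416667 → 19 → t; chars ht.
Extended square (30″×15″, digits 0–9): 0.05515/0.00833333 → 6, 0.02428/0.00416667 → 5; chars 65.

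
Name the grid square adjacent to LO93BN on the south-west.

Longitude subsquare b = 1; −1 → 0 = a.
Latitude subsquare n = 13; −1 → 12 = m.

LO93am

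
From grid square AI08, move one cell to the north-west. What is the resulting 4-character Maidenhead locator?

Longitude square 0; −1 → -1, wraps to 9, carry into field.
Longitude field A = 0; −1 → -1, wraps to 17 = R, wrapping around the antimeridian.
Latitude square 8; +1 → 9.

RI99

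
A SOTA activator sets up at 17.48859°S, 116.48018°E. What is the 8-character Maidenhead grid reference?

OH82fm72

Shift to the Maidenhead origin (180°W, 90°S): lon 296.48018, lat 72.51141.
Field: 296.48018/20 → 14 → O, 72.51141/10 → 7 → H; chars OH.
Square: 16.48018/2 → 8, 2.51141/1 → 2; chars 82.
Subsquare: 0.48018/0.0833333 → 5 → f, 0.51141/0.0416667 → 12 → m; chars fm.
Extended square: 0.06351/0.00833333 → 7, 0.01141/0.00416667 → 2; chars 72.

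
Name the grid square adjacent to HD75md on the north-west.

HD75le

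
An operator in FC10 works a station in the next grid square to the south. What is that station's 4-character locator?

FB19

Latitude square 0; −1 → -1, wraps to 9, carry into field.
Latitude field C = 2; −1 → 1 = B.
The longitude characters are unchanged.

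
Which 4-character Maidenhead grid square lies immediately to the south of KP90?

KO99

Latitude square 0; −1 → -1, wraps to 9, carry into field.
Latitude field P = 15; −1 → 14 = O.
The longitude characters are unchanged.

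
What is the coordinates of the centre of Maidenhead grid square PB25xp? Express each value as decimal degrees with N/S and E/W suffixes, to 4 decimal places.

74.3542° S, 125.9583° E

Field P=15, B=1: +15·20° lon, +1·10° lat → SW at lon 120°, lat -80°.
Square 2, 5: +2·2° lon, +5·1° lat → SW at lon 124°, lat -75°.
Subsquare x=23, p=15: +23·0.0833333° lon, +15·0.0416667° lat → SW at lon 125.917°, lat -74.375°.
Cell spans 0.0833333° lon × 0.0416667° lat. Centre is SW corner plus half of each.
latitude 74.3542° S, longitude 125.9583° E.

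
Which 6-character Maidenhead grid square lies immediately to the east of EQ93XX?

Longitude subsquare x = 23; +1 → 24, wraps to 0 = a, carry into square.
Longitude square 9; +1 → 10, wraps to 0, carry into field.
Longitude field E = 4; +1 → 5 = F.
The latitude characters are unchanged.

FQ03ax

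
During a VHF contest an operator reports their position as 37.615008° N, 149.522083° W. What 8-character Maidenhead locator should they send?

BM57fo77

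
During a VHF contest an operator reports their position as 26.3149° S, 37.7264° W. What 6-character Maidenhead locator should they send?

HG13dq

Offset from 180°W / 90°S: lon 142.2736°, lat 63.6851°.
Field (20°×10°, letters A–R): lon ⌊142.2736/20⌋ = 7 → H; lat ⌊63.6851/10⌋ = 6 → G.
Square (2°×1°, digits 0–9): lon ⌊2.2736/2⌋ = 1; lat ⌊3.6851/1⌋ = 3.
Subsquare (5′×2.5′, letters a–x): lon ⌊0.2736/0.0833333⌋ = 3 → d; lat ⌊0.6851/0.0416667⌋ = 16 → q.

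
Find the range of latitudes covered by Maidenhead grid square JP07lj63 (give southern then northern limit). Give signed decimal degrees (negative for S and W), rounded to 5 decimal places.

67.38750, 67.39167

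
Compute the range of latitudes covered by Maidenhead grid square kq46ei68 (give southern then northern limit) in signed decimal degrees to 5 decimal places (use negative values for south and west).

76.36667, 76.37083

Field K=10, Q=16: +10·20° lon, +16·10° lat → SW at lon 20°, lat 70°.
Square 4, 6: +4·2° lon, +6·1° lat → SW at lon 28°, lat 76°.
Subsquare e=4, i=8: +4·0.0833333° lon, +8·0.0416667° lat → SW at lon 28.3333°, lat 76.3333°.
Extended square 6, 8: +6·0.00833333° lon, +8·0.00416667° lat → SW at lon 28.3833°, lat 76.3667°.
Cell spans 0.00833333° lon × 0.00416667° lat.
south 76.36667, north 76.37083.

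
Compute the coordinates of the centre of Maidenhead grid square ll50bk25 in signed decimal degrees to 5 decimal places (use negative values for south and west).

20.43958, 50.10417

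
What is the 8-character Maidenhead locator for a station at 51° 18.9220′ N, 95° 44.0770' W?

Shift to the Maidenhead origin (180°W, 90°S): lon 84.26538, lat 141.31537.
Field: lon ⌊84.26538/20⌋ = 4 → E; lat ⌊141.31537/10⌋ = 14 → O.
Square: lon ⌊4.26538/2⌋ = 2; lat ⌊1.31537/1⌋ = 1.
Subsquare: lon ⌊0.26538/0.0833333⌋ = 3 → d; lat ⌊0.31537/0.0416667⌋ = 7 → h.
Extended square: lon ⌊0.01538/0.00833333⌋ = 1; lat ⌊0.02370/0.00416667⌋ = 5.

EO21dh15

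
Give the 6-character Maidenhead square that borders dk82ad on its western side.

DK72xd

Longitude subsquare a = 0; −1 → -1, wraps to 23 = x, carry into square.
Longitude square 8; −1 → 7.
The latitude characters are unchanged.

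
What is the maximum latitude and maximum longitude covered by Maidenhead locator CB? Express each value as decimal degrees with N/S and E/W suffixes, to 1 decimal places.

Field C=2, B=1: +2·20° lon, +1·10° lat → SW at lon -140°, lat -80°.
Cell spans 20° lon × 10° lat. NE corner is SW corner plus one full cell.
latitude 70.0° S, longitude 120.0° W.

70.0° S, 120.0° W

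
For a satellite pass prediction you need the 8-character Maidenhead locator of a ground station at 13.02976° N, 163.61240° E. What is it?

Add 180° to longitude and 90° to latitude: 343.61240, 103.02976.
Field: 343.61240/20 → 17 → R, 103.02976/10 → 10 → K; chars RK.
Square: 3.61240/2 → 1, 3.02976/1 → 3; chars 13.
Subsquare: 1.61240/0.0833333 → 19 → t, 0.02976/0.0416667 → 0 → a; chars ta.
Extended square: 0.02907/0.00833333 → 3, 0.02976/0.00416667 → 7; chars 37.

RK13ta37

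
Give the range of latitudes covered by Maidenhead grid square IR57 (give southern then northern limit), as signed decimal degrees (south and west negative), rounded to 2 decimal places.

87.00, 88.00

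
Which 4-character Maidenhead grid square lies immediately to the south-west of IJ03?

HJ92

Longitude square 0; −1 → -1, wraps to 9, carry into field.
Longitude field I = 8; −1 → 7 = H.
Latitude square 3; −1 → 2.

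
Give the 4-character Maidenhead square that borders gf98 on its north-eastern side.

Longitude square 9; +1 → 10, wraps to 0, carry into field.
Longitude field G = 6; +1 → 7 = H.
Latitude square 8; +1 → 9.

HF09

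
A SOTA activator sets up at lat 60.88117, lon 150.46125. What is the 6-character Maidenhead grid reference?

Add 180° to longitude and 90° to latitude: 330.4613, 150.8812.
Field: lon ⌊330.4613/20⌋ = 16 → Q; lat ⌊150.8812/10⌋ = 15 → P.
Square: lon ⌊10.4613/2⌋ = 5; lat ⌊0.8812/1⌋ = 0.
Subsquare: lon ⌊0.4613/0.0833333⌋ = 5 → f; lat ⌊0.8812/0.0416667⌋ = 21 → v.

QP50fv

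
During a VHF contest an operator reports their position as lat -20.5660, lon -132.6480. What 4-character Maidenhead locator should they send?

Shift to the Maidenhead origin (180°W, 90°S): lon 47.35, lat 69.43.
Field (20°×10°, letters A–R): lon ⌊47.35/20⌋ = 2 → C; lat ⌊69.43/10⌋ = 6 → G.
Square (2°×1°, digits 0–9): lon ⌊7.35/2⌋ = 3; lat ⌊9.43/1⌋ = 9.

CG39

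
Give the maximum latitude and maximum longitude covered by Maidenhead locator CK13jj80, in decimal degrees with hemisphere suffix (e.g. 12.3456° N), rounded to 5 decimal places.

13.37917° N, 137.17500° W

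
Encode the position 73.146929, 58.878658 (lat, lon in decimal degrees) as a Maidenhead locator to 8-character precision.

LQ93kd55

Shift to the Maidenhead origin (180°W, 90°S): lon 238.87866, lat 163.14693.
Field (20°×10°, letters A–R): 238.87866/20 → 11 → L, 163.14693/10 → 16 → Q; chars LQ.
Square (2°×1°, digits 0–9): 18.87866/2 → 9, 3.14693/1 → 3; chars 93.
Subsquare (5′×2.5′, letters a–x): 0.87866/0.0833333 → 10 → k, 0.14693/0.0416667 → 3 → d; chars kd.
Extended square (30″×15″, digits 0–9): 0.04532/0.00833333 → 5, 0.02193/0.00416667 → 5; chars 55.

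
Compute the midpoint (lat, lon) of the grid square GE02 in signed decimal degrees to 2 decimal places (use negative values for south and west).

-47.50, -59.00

Field G=6, E=4: +6·20° lon, +4·10° lat → SW at lon -60°, lat -50°.
Square 0, 2: +0·2° lon, +2·1° lat → SW at lon -60°, lat -48°.
Cell spans 2° lon × 1° lat. Centre is SW corner plus half of each.
latitude -47.50, longitude -59.00.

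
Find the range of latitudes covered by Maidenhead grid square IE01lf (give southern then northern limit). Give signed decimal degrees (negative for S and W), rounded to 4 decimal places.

Field I=8, E=4: +8·20° lon, +4·10° lat → SW at lon -20°, lat -50°.
Square 0, 1: +0·2° lon, +1·1° lat → SW at lon -20°, lat -49°.
Subsquare l=11, f=5: +11·0.0833333° lon, +5·0.0416667° lat → SW at lon -19.0833°, lat -48.7917°.
Cell spans 0.0833333° lon × 0.0416667° lat.
south -48.7917, north -48.7500.

-48.7917, -48.7500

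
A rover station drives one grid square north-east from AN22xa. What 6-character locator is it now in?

AN32ab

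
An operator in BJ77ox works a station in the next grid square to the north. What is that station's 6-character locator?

BJ78oa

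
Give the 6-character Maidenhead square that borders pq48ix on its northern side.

PQ49ia

Latitude subsquare x = 23; +1 → 24, wraps to 0 = a, carry into square.
Latitude square 8; +1 → 9.
The longitude characters are unchanged.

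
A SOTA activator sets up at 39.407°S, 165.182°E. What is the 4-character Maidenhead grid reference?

RF20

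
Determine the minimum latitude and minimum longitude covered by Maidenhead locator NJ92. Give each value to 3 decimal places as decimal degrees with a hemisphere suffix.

2.000° N, 98.000° E

Field N=13, J=9: +13·20° lon, +9·10° lat → SW at lon 80°, lat 0°.
Square 9, 2: +9·2° lon, +2·1° lat → SW at lon 98°, lat 2°.
latitude 2.000° N, longitude 98.000° E.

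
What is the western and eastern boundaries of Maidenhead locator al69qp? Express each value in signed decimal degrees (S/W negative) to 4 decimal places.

-166.6667, -166.5833

Field A=0, L=11: +0·20° lon, +11·10° lat → SW at lon -180°, lat 20°.
Square 6, 9: +6·2° lon, +9·1° lat → SW at lon -168°, lat 29°.
Subsquare q=16, p=15: +16·0.0833333° lon, +15·0.0416667° lat → SW at lon -166.667°, lat 29.625°.
Cell spans 0.0833333° lon × 0.0416667° lat.
west -166.6667, east -166.5833.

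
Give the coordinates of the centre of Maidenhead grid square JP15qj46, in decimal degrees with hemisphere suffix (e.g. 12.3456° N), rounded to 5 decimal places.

65.40208° N, 3.37083° E

Field J=9, P=15: +9·20° lon, +15·10° lat → SW at lon 0°, lat 60°.
Square 1, 5: +1·2° lon, +5·1° lat → SW at lon 2°, lat 65°.
Subsquare q=16, j=9: +16·0.0833333° lon, +9·0.0416667° lat → SW at lon 3.33333°, lat 65.375°.
Extended square 4, 6: +4·0.00833333° lon, +6·0.00416667° lat → SW at lon 3.36667°, lat 65.4°.
Cell spans 0.00833333° lon × 0.00416667° lat. Centre is SW corner plus half of each.
latitude 65.40208° N, longitude 3.37083° E.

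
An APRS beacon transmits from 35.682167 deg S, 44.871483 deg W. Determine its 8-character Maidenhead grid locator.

GF74nh56

Add 180° to longitude and 90° to latitude: 135.12852, 54.31783.
Field: lon ⌊135.12852/20⌋ = 6 → G; lat ⌊54.31783/10⌋ = 5 → F.
Square: lon ⌊15.12852/2⌋ = 7; lat ⌊4.31783/1⌋ = 4.
Subsquare: lon ⌊1.12852/0.0833333⌋ = 13 → n; lat ⌊0.31783/0.0416667⌋ = 7 → h.
Extended square: lon ⌊0.04518/0.00833333⌋ = 5; lat ⌊0.02617/0.00416667⌋ = 6.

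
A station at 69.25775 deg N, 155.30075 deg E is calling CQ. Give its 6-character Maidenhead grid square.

QP79pg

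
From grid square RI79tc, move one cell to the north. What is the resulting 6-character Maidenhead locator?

RI79td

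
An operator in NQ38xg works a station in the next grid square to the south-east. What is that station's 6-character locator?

NQ48af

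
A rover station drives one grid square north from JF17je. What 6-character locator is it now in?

JF17jf

Latitude subsquare e = 4; +1 → 5 = f.
The longitude characters are unchanged.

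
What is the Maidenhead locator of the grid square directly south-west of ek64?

EK53

Longitude square 6; −1 → 5.
Latitude square 4; −1 → 3.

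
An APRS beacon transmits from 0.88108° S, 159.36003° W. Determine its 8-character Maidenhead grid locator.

BI09hc68

Offset from 180°W / 90°S: lon 20.63997°, lat 89.11892°.
Field: 20.63997/20 → 1 → B, 89.11892/10 → 8 → I; chars BI.
Square: 0.63997/2 → 0, 9.11892/1 → 9; chars 09.
Subsquare: 0.63997/0.0833333 → 7 → h, 0.11892/0.0416667 → 2 → c; chars hc.
Extended square: 0.05664/0.00833333 → 6, 0.03559/0.00416667 → 8; chars 68.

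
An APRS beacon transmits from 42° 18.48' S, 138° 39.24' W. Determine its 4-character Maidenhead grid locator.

Offset from 180°W / 90°S: lon 41.35°, lat 47.69°.
Field: 41.35/20 → 2 → C, 47.69/10 → 4 → E; chars CE.
Square: 1.35/2 → 0, 7.69/1 → 7; chars 07.

CE07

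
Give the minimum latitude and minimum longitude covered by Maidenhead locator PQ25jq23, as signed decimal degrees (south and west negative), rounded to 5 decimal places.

75.67917, 124.76667

Field P=15, Q=16: +15·20° lon, +16·10° lat → SW at lon 120°, lat 70°.
Square 2, 5: +2·2° lon, +5·1° lat → SW at lon 124°, lat 75°.
Subsquare j=9, q=16: +9·0.0833333° lon, +16·0.0416667° lat → SW at lon 124.75°, lat 75.6667°.
Extended square 2, 3: +2·0.00833333° lon, +3·0.00416667° lat → SW at lon 124.767°, lat 75.6792°.
latitude 75.67917, longitude 124.76667.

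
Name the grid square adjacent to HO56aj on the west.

HO46xj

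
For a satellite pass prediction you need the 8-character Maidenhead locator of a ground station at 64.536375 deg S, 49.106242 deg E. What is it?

Shift to the Maidenhead origin (180°W, 90°S): lon 229.10624, lat 25.46362.
Field: lon ⌊229.10624/20⌋ = 11 → L; lat ⌊25.46362/10⌋ = 2 → C.
Square: lon ⌊9.10624/2⌋ = 4; lat ⌊5.46362/1⌋ = 5.
Subsquare: lon ⌊1.10624/0.0833333⌋ = 13 → n; lat ⌊0.46362/0.0416667⌋ = 11 → l.
Extended square: lon ⌊0.02291/0.00833333⌋ = 2; lat ⌊0.00529/0.00416667⌋ = 1.

LC45nl21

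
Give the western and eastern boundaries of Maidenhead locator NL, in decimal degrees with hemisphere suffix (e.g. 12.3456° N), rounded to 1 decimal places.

80.0° E, 100.0° E

Field N=13, L=11: +13·20° lon, +11·10° lat → SW at lon 80°, lat 20°.
Cell spans 20° lon × 10° lat.
west 80.0° E, east 100.0° E.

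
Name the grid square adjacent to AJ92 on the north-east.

BJ03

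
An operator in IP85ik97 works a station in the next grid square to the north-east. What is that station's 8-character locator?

IP85jk08

Longitude extended square 9; +1 → 10, wraps to 0, carry into subsquare.
Longitude subsquare i = 8; +1 → 9 = j.
Latitude extended square 7; +1 → 8.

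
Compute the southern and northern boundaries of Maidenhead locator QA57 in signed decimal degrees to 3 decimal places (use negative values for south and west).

-83.000, -82.000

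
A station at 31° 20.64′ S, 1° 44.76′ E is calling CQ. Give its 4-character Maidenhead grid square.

Shift to the Maidenhead origin (180°W, 90°S): lon 181.75, lat 58.66.
Field: lon ⌊181.75/20⌋ = 9 → J; lat ⌊58.66/10⌋ = 5 → F.
Square: lon ⌊1.75/2⌋ = 0; lat ⌊8.66/1⌋ = 8.

JF08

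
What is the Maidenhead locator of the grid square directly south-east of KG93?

Longitude square 9; +1 → 10, wraps to 0, carry into field.
Longitude field K = 10; +1 → 11 = L.
Latitude square 3; −1 → 2.

LG02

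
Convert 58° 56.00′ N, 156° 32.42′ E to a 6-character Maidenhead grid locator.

QO88gw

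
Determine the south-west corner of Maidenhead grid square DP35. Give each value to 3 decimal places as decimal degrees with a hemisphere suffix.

65.000° N, 114.000° W

Field D=3, P=15: +3·20° lon, +15·10° lat → SW at lon -120°, lat 60°.
Square 3, 5: +3·2° lon, +5·1° lat → SW at lon -114°, lat 65°.
latitude 65.000° N, longitude 114.000° W.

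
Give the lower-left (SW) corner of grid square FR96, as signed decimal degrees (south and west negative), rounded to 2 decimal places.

86.00, -62.00

Field F=5, R=17: +5·20° lon, +17·10° lat → SW at lon -80°, lat 80°.
Square 9, 6: +9·2° lon, +6·1° lat → SW at lon -62°, lat 86°.
latitude 86.00, longitude -62.00.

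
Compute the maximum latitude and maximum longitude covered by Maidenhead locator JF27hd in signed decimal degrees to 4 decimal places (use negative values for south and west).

Field J=9, F=5: +9·20° lon, +5·10° lat → SW at lon 0°, lat -40°.
Square 2, 7: +2·2° lon, +7·1° lat → SW at lon 4°, lat -33°.
Subsquare h=7, d=3: +7·0.0833333° lon, +3·0.0416667° lat → SW at lon 4.58333°, lat -32.875°.
Cell spans 0.0833333° lon × 0.0416667° lat. NE corner is SW corner plus one full cell.
latitude -32.8333, longitude 4.6667.

-32.8333, 4.6667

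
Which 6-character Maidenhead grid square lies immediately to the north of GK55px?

GK56pa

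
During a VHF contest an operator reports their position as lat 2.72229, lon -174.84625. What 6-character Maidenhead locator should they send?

AJ22nr

Add 180° to longitude and 90° to latitude: 5.1538, 92.7223.
Field: lon ⌊5.1538/20⌋ = 0 → A; lat ⌊92.7223/10⌋ = 9 → J.
Square: lon ⌊5.1538/2⌋ = 2; lat ⌊2.7223/1⌋ = 2.
Subsquare: lon ⌊1.1538/0.0833333⌋ = 13 → n; lat ⌊0.7223/0.0416667⌋ = 17 → r.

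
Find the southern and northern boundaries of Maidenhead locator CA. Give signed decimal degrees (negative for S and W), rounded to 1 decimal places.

Field C=2, A=0: +2·20° lon, +0·10° lat → SW at lon -140°, lat -90°.
Cell spans 20° lon × 10° lat.
south -90.0, north -80.0.

-90.0, -80.0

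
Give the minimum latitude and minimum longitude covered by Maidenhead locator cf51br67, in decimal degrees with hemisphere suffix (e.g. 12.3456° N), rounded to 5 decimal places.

38.26250° S, 129.86667° W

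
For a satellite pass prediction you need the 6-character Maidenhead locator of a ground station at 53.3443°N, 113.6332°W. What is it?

Offset from 180°W / 90°S: lon 66.3668°, lat 143.3443°.
Field (20°×10°, letters A–R): lon ⌊66.3668/20⌋ = 3 → D; lat ⌊143.3443/10⌋ = 14 → O.
Square (2°×1°, digits 0–9): lon ⌊6.3668/2⌋ = 3; lat ⌊3.3443/1⌋ = 3.
Subsquare (5′×2.5′, letters a–x): lon ⌊0.3668/0.0833333⌋ = 4 → e; lat ⌊0.3443/0.0416667⌋ = 8 → i.

DO33ei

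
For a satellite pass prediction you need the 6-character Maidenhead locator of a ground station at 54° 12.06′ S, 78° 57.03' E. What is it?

Add 180° to longitude and 90° to latitude: 258.9505, 35.7990.
Field (20°×10°, letters A–R): 258.9505/20 → 12 → M, 35.7990/10 → 3 → D; chars MD.
Square (2°×1°, digits 0–9): 18.9505/2 → 9, 5.7990/1 → 5; chars 95.
Subsquare (5′×2.5′, letters a–x): 0.9505/0.0833333 → 11 → l, 0.7990/0.0416667 → 19 → t; chars lt.

MD95lt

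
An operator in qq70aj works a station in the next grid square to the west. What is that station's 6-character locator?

Longitude subsquare a = 0; −1 → -1, wraps to 23 = x, carry into square.
Longitude square 7; −1 → 6.
The latitude characters are unchanged.

QQ60xj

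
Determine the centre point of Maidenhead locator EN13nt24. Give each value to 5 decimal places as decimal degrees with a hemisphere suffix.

Field E=4, N=13: +4·20° lon, +13·10° lat → SW at lon -100°, lat 40°.
Square 1, 3: +1·2° lon, +3·1° lat → SW at lon -98°, lat 43°.
Subsquare n=13, t=19: +13·0.0833333° lon, +19·0.0416667° lat → SW at lon -96.9167°, lat 43.7917°.
Extended square 2, 4: +2·0.00833333° lon, +4·0.00416667° lat → SW at lon -96.9°, lat 43.8083°.
Cell spans 0.00833333° lon × 0.00416667° lat. Centre is SW corner plus half of each.
latitude 43.81042° N, longitude 96.89583° W.

43.81042° N, 96.89583° W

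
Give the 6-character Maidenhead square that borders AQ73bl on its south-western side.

Longitude subsquare b = 1; −1 → 0 = a.
Latitude subsquare l = 11; −1 → 10 = k.

AQ73ak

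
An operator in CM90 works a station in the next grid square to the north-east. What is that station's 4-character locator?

DM01

Longitude square 9; +1 → 10, wraps to 0, carry into field.
Longitude field C = 2; +1 → 3 = D.
Latitude square 0; +1 → 1.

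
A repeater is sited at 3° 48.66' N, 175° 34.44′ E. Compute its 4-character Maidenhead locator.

Offset from 180°W / 90°S: lon 355.57°, lat 93.81°.
Field: lon ⌊355.57/20⌋ = 17 → R; lat ⌊93.81/10⌋ = 9 → J.
Square: lon ⌊15.57/2⌋ = 7; lat ⌊3.81/1⌋ = 3.

RJ73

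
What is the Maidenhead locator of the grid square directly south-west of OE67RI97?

Longitude extended square 9; −1 → 8.
Latitude extended square 7; −1 → 6.

OE67ri86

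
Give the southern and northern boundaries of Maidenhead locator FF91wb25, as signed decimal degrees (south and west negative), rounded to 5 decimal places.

-38.93750, -38.93333

Field F=5, F=5: +5·20° lon, +5·10° lat → SW at lon -80°, lat -40°.
Square 9, 1: +9·2° lon, +1·1° lat → SW at lon -62°, lat -39°.
Subsquare w=22, b=1: +22·0.0833333° lon, +1·0.0416667° lat → SW at lon -60.1667°, lat -38.9583°.
Extended square 2, 5: +2·0.00833333° lon, +5·0.00416667° lat → SW at lon -60.15°, lat -38.9375°.
Cell spans 0.00833333° lon × 0.00416667° lat.
south -38.93750, north -38.93333.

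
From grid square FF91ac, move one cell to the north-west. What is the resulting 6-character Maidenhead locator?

FF81xd

Longitude subsquare a = 0; −1 → -1, wraps to 23 = x, carry into square.
Longitude square 9; −1 → 8.
Latitude subsquare c = 2; +1 → 3 = d.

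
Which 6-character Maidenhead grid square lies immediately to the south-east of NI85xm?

Longitude subsquare x = 23; +1 → 24, wraps to 0 = a, carry into square.
Longitude square 8; +1 → 9.
Latitude subsquare m = 12; −1 → 11 = l.

NI95al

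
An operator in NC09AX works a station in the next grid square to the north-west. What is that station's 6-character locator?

MD90xa

Longitude subsquare a = 0; −1 → -1, wraps to 23 = x, carry into square.
Longitude square 0; −1 → -1, wraps to 9, carry into field.
Longitude field N = 13; −1 → 12 = M.
Latitude subsquare x = 23; +1 → 24, wraps to 0 = a, carry into square.
Latitude square 9; +1 → 10, wraps to 0, carry into field.
Latitude field C = 2; +1 → 3 = D.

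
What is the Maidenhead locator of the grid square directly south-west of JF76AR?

Longitude subsquare a = 0; −1 → -1, wraps to 23 = x, carry into square.
Longitude square 7; −1 → 6.
Latitude subsquare r = 17; −1 → 16 = q.

JF66xq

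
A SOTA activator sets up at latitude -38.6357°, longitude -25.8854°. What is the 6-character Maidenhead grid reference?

HF71bi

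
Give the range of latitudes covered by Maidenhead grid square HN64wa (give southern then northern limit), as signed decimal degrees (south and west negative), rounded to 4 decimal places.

Field H=7, N=13: +7·20° lon, +13·10° lat → SW at lon -40°, lat 40°.
Square 6, 4: +6·2° lon, +4·1° lat → SW at lon -28°, lat 44°.
Subsquare w=22, a=0: +22·0.0833333° lon, +0·0.0416667° lat → SW at lon -26.1667°, lat 44°.
Cell spans 0.0833333° lon × 0.0416667° lat.
south 44.0000, north 44.0417.

44.0000, 44.0417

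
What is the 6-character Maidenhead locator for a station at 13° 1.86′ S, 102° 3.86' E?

OH16ax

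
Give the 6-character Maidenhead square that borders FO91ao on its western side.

FO81xo

Longitude subsquare a = 0; −1 → -1, wraps to 23 = x, carry into square.
Longitude square 9; −1 → 8.
The latitude characters are unchanged.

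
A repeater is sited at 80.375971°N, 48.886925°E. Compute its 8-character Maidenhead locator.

LR40kj60

Add 180° to longitude and 90° to latitude: 228.88692, 170.37597.
Field: lon ⌊228.88692/20⌋ = 11 → L; lat ⌊170.37597/10⌋ = 17 → R.
Square: lon ⌊8.88692/2⌋ = 4; lat ⌊0.37597/1⌋ = 0.
Subsquare: lon ⌊0.88692/0.0833333⌋ = 10 → k; lat ⌊0.37597/0.0416667⌋ = 9 → j.
Extended square: lon ⌊0.05359/0.00833333⌋ = 6; lat ⌊0.00097/0.00416667⌋ = 0.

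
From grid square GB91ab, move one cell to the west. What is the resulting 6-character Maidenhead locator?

Longitude subsquare a = 0; −1 → -1, wraps to 23 = x, carry into square.
Longitude square 9; −1 → 8.
The latitude characters are unchanged.

GB81xb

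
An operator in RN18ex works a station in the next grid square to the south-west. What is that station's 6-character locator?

RN18dw

Longitude subsquare e = 4; −1 → 3 = d.
Latitude subsquare x = 23; −1 → 22 = w.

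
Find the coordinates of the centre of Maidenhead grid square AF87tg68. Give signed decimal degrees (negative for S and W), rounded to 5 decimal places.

-32.71458, -162.36250

Field A=0, F=5: +0·20° lon, +5·10° lat → SW at lon -180°, lat -40°.
Square 8, 7: +8·2° lon, +7·1° lat → SW at lon -164°, lat -33°.
Subsquare t=19, g=6: +19·0.0833333° lon, +6·0.0416667° lat → SW at lon -162.417°, lat -32.75°.
Extended square 6, 8: +6·0.00833333° lon, +8·0.00416667° lat → SW at lon -162.367°, lat -32.7167°.
Cell spans 0.00833333° lon × 0.00416667° lat. Centre is SW corner plus half of each.
latitude -32.71458, longitude -162.36250.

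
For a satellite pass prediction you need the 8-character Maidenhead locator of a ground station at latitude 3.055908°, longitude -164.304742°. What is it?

Add 180° to longitude and 90° to latitude: 15.69526, 93.05591.
Field (20°×10°, letters A–R): lon ⌊15.69526/20⌋ = 0 → A; lat ⌊93.05591/10⌋ = 9 → J.
Square (2°×1°, digits 0–9): lon ⌊15.69526/2⌋ = 7; lat ⌊3.05591/1⌋ = 3.
Subsquare (5′×2.5′, letters a–x): lon ⌊1.69526/0.0833333⌋ = 20 → u; lat ⌊0.05591/0.0416667⌋ = 1 → b.
Extended square (30″×15″, digits 0–9): lon ⌊0.02859/0.00833333⌋ = 3; lat ⌊0.01424/0.00416667⌋ = 3.

AJ73ub33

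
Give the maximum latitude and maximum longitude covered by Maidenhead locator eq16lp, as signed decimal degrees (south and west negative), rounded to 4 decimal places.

76.6667, -97.0000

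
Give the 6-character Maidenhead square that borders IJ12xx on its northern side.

IJ13xa

Latitude subsquare x = 23; +1 → 24, wraps to 0 = a, carry into square.
Latitude square 2; +1 → 3.
The longitude characters are unchanged.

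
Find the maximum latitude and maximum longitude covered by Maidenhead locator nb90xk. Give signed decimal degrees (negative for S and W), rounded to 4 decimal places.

Field N=13, B=1: +13·20° lon, +1·10° lat → SW at lon 80°, lat -80°.
Square 9, 0: +9·2° lon, +0·1° lat → SW at lon 98°, lat -80°.
Subsquare x=23, k=10: +23·0.0833333° lon, +10·0.0416667° lat → SW at lon 99.9167°, lat -79.5833°.
Cell spans 0.0833333° lon × 0.0416667° lat. NE corner is SW corner plus one full cell.
latitude -79.5417, longitude 100.0000.

-79.5417, 100.0000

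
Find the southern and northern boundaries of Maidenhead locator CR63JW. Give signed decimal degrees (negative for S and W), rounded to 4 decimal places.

83.9167, 83.9583

Field C=2, R=17: +2·20° lon, +17·10° lat → SW at lon -140°, lat 80°.
Square 6, 3: +6·2° lon, +3·1° lat → SW at lon -128°, lat 83°.
Subsquare j=9, w=22: +9·0.0833333° lon, +22·0.0416667° lat → SW at lon -127.25°, lat 83.9167°.
Cell spans 0.0833333° lon × 0.0416667° lat.
south 83.9167, north 83.9583.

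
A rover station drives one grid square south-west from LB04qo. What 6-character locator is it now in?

Longitude subsquare q = 16; −1 → 15 = p.
Latitude subsquare o = 14; −1 → 13 = n.

LB04pn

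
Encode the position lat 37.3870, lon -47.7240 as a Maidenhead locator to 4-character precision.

Add 180° to longitude and 90° to latitude: 132.28, 127.39.
Field: 132.28/20 → 6 → G, 127.39/10 → 12 → M; chars GM.
Square: 12.28/2 → 6, 7.39/1 → 7; chars 67.

GM67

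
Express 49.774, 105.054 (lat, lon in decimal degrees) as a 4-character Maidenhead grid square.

Shift to the Maidenhead origin (180°W, 90°S): lon 285.05, lat 139.77.
Field: lon ⌊285.05/20⌋ = 14 → O; lat ⌊139.77/10⌋ = 13 → N.
Square: lon ⌊5.05/2⌋ = 2; lat ⌊9.77/1⌋ = 9.

ON29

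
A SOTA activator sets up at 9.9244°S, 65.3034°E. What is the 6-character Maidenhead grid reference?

MI20pb

Shift to the Maidenhead origin (180°W, 90°S): lon 245.3034, lat 80.0756.
Field: 245.3034/20 → 12 → M, 80.0756/10 → 8 → I; chars MI.
Square: 5.3034/2 → 2, 0.0756/1 → 0; chars 20.
Subsquare: 1.3034/0.0833333 → 15 → p, 0.0756/0.0416667 → 1 → b; chars pb.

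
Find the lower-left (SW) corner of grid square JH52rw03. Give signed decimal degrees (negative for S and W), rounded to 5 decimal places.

Field J=9, H=7: +9·20° lon, +7·10° lat → SW at lon 0°, lat -20°.
Square 5, 2: +5·2° lon, +2·1° lat → SW at lon 10°, lat -18°.
Subsquare r=17, w=22: +17·0.0833333° lon, +22·0.0416667° lat → SW at lon 11.4167°, lat -17.0833°.
Extended square 0, 3: +0·0.00833333° lon, +3·0.00416667° lat → SW at lon 11.4167°, lat -17.0708°.
latitude -17.07083, longitude 11.41667.

-17.07083, 11.41667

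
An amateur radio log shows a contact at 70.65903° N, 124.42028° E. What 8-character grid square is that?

Offset from 180°W / 90°S: lon 304.42028°, lat 160.65903°.
Field (20°×10°, letters A–R): lon ⌊304.42028/20⌋ = 15 → P; lat ⌊160.65903/10⌋ = 16 → Q.
Square (2°×1°, digits 0–9): lon ⌊4.42028/2⌋ = 2; lat ⌊0.65903/1⌋ = 0.
Subsquare (5′×2.5′, letters a–x): lon ⌊0.42028/0.0833333⌋ = 5 → f; lat ⌊0.65903/0.0416667⌋ = 15 → p.
Extended square (30″×15″, digits 0–9): lon ⌊0.00361/0.00833333⌋ = 0; lat ⌊0.03403/0.00416667⌋ = 8.

PQ20fp08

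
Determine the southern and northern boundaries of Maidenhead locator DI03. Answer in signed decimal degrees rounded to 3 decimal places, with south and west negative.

-7.000, -6.000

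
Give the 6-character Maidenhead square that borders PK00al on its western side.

Longitude subsquare a = 0; −1 → -1, wraps to 23 = x, carry into square.
Longitude square 0; −1 → -1, wraps to 9, carry into field.
Longitude field P = 15; −1 → 14 = O.
The latitude characters are unchanged.

OK90xl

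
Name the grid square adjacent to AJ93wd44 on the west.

AJ93wd34

Longitude extended square 4; −1 → 3.
The latitude characters are unchanged.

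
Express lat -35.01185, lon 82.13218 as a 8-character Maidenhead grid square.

NF14bx57

Add 180° to longitude and 90° to latitude: 262.13218, 54.98815.
Field (20°×10°, letters A–R): lon ⌊262.13218/20⌋ = 13 → N; lat ⌊54.98815/10⌋ = 5 → F.
Square (2°×1°, digits 0–9): lon ⌊2.13218/2⌋ = 1; lat ⌊4.98815/1⌋ = 4.
Subsquare (5′×2.5′, letters a–x): lon ⌊0.13218/0.0833333⌋ = 1 → b; lat ⌊0.98815/0.0416667⌋ = 23 → x.
Extended square (30″×15″, digits 0–9): lon ⌊0.04885/0.00833333⌋ = 5; lat ⌊0.02982/0.00416667⌋ = 7.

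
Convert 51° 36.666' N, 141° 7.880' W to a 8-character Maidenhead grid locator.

BO91ko46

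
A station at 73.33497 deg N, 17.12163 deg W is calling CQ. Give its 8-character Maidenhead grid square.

Shift to the Maidenhead origin (180°W, 90°S): lon 162.87837, lat 163.33497.
Field: lon ⌊162.87837/20⌋ = 8 → I; lat ⌊163.33497/10⌋ = 16 → Q.
Square: lon ⌊2.87837/2⌋ = 1; lat ⌊3.33497/1⌋ = 3.
Subsquare: lon ⌊0.87837/0.0833333⌋ = 10 → k; lat ⌊0.33497/0.0416667⌋ = 8 → i.
Extended square: lon ⌊0.04504/0.00833333⌋ = 5; lat ⌊0.00164/0.00416667⌋ = 0.

IQ13ki50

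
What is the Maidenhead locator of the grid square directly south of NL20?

Latitude square 0; −1 → -1, wraps to 9, carry into field.
Latitude field L = 11; −1 → 10 = K.
The longitude characters are unchanged.

NK29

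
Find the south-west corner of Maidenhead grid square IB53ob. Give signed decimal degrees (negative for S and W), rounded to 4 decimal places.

-76.9583, -8.8333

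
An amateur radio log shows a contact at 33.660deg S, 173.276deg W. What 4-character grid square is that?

AF36

Add 180° to longitude and 90° to latitude: 6.72, 56.34.
Field: lon ⌊6.72/20⌋ = 0 → A; lat ⌊56.34/10⌋ = 5 → F.
Square: lon ⌊6.72/2⌋ = 3; lat ⌊6.34/1⌋ = 6.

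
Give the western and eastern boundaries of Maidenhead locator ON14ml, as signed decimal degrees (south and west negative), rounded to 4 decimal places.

103.0000, 103.0833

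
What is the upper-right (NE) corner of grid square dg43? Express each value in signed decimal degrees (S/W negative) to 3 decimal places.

-26.000, -110.000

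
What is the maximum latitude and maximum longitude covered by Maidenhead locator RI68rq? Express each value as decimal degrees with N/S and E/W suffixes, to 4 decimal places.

Field R=17, I=8: +17·20° lon, +8·10° lat → SW at lon 160°, lat -10°.
Square 6, 8: +6·2° lon, +8·1° lat → SW at lon 172°, lat -2°.
Subsquare r=17, q=16: +17·0.0833333° lon, +16·0.0416667° lat → SW at lon 173.417°, lat -1.33333°.
Cell spans 0.0833333° lon × 0.0416667° lat. NE corner is SW corner plus one full cell.
latitude 1.2917° S, longitude 173.5000° E.

1.2917° S, 173.5000° E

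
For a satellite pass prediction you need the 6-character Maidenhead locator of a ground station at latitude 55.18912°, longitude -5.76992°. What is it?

IO75ce

Add 180° to longitude and 90° to latitude: 174.2301, 145.1891.
Field: lon ⌊174.2301/20⌋ = 8 → I; lat ⌊145.1891/10⌋ = 14 → O.
Square: lon ⌊14.2301/2⌋ = 7; lat ⌊5.1891/1⌋ = 5.
Subsquare: lon ⌊0.2301/0.0833333⌋ = 2 → c; lat ⌊0.1891/0.0416667⌋ = 4 → e.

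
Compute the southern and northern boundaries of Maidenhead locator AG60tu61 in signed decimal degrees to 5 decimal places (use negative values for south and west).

-29.16250, -29.15833

Field A=0, G=6: +0·20° lon, +6·10° lat → SW at lon -180°, lat -30°.
Square 6, 0: +6·2° lon, +0·1° lat → SW at lon -168°, lat -30°.
Subsquare t=19, u=20: +19·0.0833333° lon, +20·0.0416667° lat → SW at lon -166.417°, lat -29.1667°.
Extended square 6, 1: +6·0.00833333° lon, +1·0.00416667° lat → SW at lon -166.367°, lat -29.1625°.
Cell spans 0.00833333° lon × 0.00416667° lat.
south -29.16250, north -29.15833.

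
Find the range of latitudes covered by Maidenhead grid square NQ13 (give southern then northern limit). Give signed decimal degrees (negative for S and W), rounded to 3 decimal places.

Field N=13, Q=16: +13·20° lon, +16·10° lat → SW at lon 80°, lat 70°.
Square 1, 3: +1·2° lon, +3·1° lat → SW at lon 82°, lat 73°.
Cell spans 2° lon × 1° lat.
south 73.000, north 74.000.

73.000, 74.000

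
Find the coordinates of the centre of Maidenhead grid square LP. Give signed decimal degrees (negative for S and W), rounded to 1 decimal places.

65.0, 50.0

Field L=11, P=15: +11·20° lon, +15·10° lat → SW at lon 40°, lat 60°.
Cell spans 20° lon × 10° lat. Centre is SW corner plus half of each.
latitude 65.0, longitude 50.0.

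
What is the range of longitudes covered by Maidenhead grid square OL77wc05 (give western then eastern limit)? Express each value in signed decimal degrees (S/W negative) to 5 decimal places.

115.83333, 115.84167

Field O=14, L=11: +14·20° lon, +11·10° lat → SW at lon 100°, lat 20°.
Square 7, 7: +7·2° lon, +7·1° lat → SW at lon 114°, lat 27°.
Subsquare w=22, c=2: +22·0.0833333° lon, +2·0.0416667° lat → SW at lon 115.833°, lat 27.0833°.
Extended square 0, 5: +0·0.00833333° lon, +5·0.00416667° lat → SW at lon 115.833°, lat 27.1042°.
Cell spans 0.00833333° lon × 0.00416667° lat.
west 115.83333, east 115.84167.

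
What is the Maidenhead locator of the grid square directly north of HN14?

HN15

Latitude square 4; +1 → 5.
The longitude characters are unchanged.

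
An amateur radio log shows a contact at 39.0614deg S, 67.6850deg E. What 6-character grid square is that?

MF30uw

Offset from 180°W / 90°S: lon 247.6850°, lat 50.9386°.
Field (20°×10°, letters A–R): lon ⌊247.6850/20⌋ = 12 → M; lat ⌊50.9386/10⌋ = 5 → F.
Square (2°×1°, digits 0–9): lon ⌊7.6850/2⌋ = 3; lat ⌊0.9386/1⌋ = 0.
Subsquare (5′×2.5′, letters a–x): lon ⌊1.6850/0.0833333⌋ = 20 → u; lat ⌊0.9386/0.0416667⌋ = 22 → w.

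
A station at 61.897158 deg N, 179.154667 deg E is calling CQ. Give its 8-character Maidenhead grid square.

Add 180° to longitude and 90° to latitude: 359.15467, 151.89716.
Field: 359.15467/20 → 17 → R, 151.89716/10 → 15 → P; chars RP.
Square: 19.15467/2 → 9, 1.89716/1 → 1; chars 91.
Subsquare: 1.15467/0.0833333 → 13 → n, 0.89716/0.0416667 → 21 → v; chars nv.
Extended square: 0.07133/0.00833333 → 8, 0.02216/0.00416667 → 5; chars 85.

RP91nv85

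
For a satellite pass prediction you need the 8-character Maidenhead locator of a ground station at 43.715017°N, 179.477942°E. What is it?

Offset from 180°W / 90°S: lon 359.47794°, lat 133.71502°.
Field: 359.47794/20 → 17 → R, 133.71502/10 → 13 → N; chars RN.
Square: 19.47794/2 → 9, 3.71502/1 → 3; chars 93.
Subsquare: 1.47794/0.0833333 → 17 → r, 0.71502/0.0416667 → 17 → r; chars rr.
Extended square: 0.06128/0.00833333 → 7, 0.00668/0.00416667 → 1; chars 71.

RN93rr71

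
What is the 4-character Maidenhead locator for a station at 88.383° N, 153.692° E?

QR68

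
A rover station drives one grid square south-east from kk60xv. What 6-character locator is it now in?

KK70au

Longitude subsquare x = 23; +1 → 24, wraps to 0 = a, carry into square.
Longitude square 6; +1 → 7.
Latitude subsquare v = 21; −1 → 20 = u.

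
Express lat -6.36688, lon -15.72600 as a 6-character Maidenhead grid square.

Add 180° to longitude and 90° to latitude: 164.2740, 83.6331.
Field (20°×10°, letters A–R): 164.2740/20 → 8 → I, 83.6331/10 → 8 → I; chars II.
Square (2°×1°, digits 0–9): 4.2740/2 → 2, 3.6331/1 → 3; chars 23.
Subsquare (5′×2.5′, letters a–x): 0.2740/0.0833333 → 3 → d, 0.6331/0.0416667 → 15 → p; chars dp.

II23dp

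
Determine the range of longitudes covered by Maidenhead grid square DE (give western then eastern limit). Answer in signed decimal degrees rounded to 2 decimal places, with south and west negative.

Field D=3, E=4: +3·20° lon, +4·10° lat → SW at lon -120°, lat -50°.
Cell spans 20° lon × 10° lat.
west -120.00, east -100.00.

-120.00, -100.00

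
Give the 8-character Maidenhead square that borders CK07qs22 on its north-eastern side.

Longitude extended square 2; +1 → 3.
Latitude extended square 2; +1 → 3.

CK07qs33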